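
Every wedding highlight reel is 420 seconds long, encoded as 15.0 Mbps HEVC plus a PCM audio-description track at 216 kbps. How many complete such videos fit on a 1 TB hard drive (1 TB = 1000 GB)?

1251

Audio: 216 kbps = 0.216 Mbps.
Total bitrate: 15.216 Mbps.
Per item: 15.216 Mbps × 420 s = 6,391 Mb = 798.8 MB.
Capacity: 1 TB = 8,000,000 Mb; 1251.82 items → 1251 complete.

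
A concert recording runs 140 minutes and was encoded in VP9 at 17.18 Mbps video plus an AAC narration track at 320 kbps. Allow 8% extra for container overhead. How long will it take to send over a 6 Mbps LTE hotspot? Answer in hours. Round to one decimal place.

140 min = 8400 s
Audio: 320 kbps = 0.320 Mbps.
Total bitrate: 17.500 Mbps.
File: 17.500 Mbps × 8400 s = 147000.0 Mb.
With 8% container overhead: ×1.08. → 158760.0 Mb.
At 6 Mbps: 158760.0 / 6 = 26460.0 s ≈ 7.35 hours.

7.4 hours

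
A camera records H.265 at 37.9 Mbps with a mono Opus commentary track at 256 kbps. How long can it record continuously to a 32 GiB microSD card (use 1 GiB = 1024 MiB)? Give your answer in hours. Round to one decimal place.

2.0 hours

Audio: 256 kbps = 0.256 Mbps.
Total bitrate: 37.9 + 0.256 = 38.156 Mbps.
Capacity: 32 GiB = 274,878 Mb.
Recording time: 274,878 / 38.156 = 7,204 s ≈ 2.00 hours.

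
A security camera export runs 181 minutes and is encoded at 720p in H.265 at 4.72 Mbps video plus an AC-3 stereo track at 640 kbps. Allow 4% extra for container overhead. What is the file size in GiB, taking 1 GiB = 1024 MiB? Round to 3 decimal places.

181 min = 10860 s
Audio: 640 kbps = 0.640 Mbps.
Total bitrate: 4.72 + 0.640 = 5.360 Mbps.
Stream data: 5.360 Mbps × 10860 s = 58209.6 Mb.
With 4% container overhead: ×1.04.
60,538 Mb = 7,567,248,000 bytes ÷ 1,073,741,824 = 7.048 GiB.

7.048 GiB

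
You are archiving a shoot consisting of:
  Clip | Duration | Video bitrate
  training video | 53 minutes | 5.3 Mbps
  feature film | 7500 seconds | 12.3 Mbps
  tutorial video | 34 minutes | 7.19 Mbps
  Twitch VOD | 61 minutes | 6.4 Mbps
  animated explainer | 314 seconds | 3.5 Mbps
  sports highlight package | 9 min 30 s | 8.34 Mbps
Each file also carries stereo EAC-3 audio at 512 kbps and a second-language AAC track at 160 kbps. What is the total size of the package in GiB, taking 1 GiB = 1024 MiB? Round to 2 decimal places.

19.17 GiB

Audio total: 512 + 160 = 672 kbps = 0.672 Mbps.
training video: 5.972 Mbps × 3180 s = 18991.0 Mb
feature film: 12.972 Mbps × 7500 s = 97290.0 Mb
tutorial video: 7.862 Mbps × 2040 s = 16038.5 Mb
Twitch VOD: 7.072 Mbps × 3660 s = 25883.5 Mb
animated explainer: 4.172 Mbps × 314 s = 1310.0 Mb
sports highlight package: 9.012 Mbps × 570 s = 5136.8 Mb
Total: 164649.8 Mb = 20581.2 MB.
= 19.17 GiB.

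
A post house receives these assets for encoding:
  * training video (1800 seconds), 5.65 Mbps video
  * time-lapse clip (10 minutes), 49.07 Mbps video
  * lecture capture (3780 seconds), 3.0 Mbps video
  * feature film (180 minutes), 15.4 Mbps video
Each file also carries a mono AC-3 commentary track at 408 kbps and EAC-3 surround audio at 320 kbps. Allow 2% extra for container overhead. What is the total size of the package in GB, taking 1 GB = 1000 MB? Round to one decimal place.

Audio total: 408 + 320 = 728 kbps = 0.728 Mbps.
training video: 6.378 Mbps × 1800 s × 1.02 = 11710.0 Mb
time-lapse clip: 49.798 Mbps × 600 s × 1.02 = 30476.4 Mb
lecture capture: 3.728 Mbps × 3780 s × 1.02 = 14373.7 Mb
feature film: 16.128 Mbps × 10800 s × 1.02 = 177666.0 Mb
Total: 234226.1 Mb = 29278.3 MB.
= 29.28 GB.

29.3 GB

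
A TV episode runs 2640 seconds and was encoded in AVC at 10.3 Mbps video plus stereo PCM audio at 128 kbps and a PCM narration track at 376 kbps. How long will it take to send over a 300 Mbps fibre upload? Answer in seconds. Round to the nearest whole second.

Audio total: 128 + 376 = 504 kbps = 0.504 Mbps.
Total bitrate: 10.804 Mbps.
File: 10.804 Mbps × 2640 s = 28522.6 Mb.
At 300 Mbps: 28522.6 / 300 = 95.1 s ≈ 95.1 seconds.

95 seconds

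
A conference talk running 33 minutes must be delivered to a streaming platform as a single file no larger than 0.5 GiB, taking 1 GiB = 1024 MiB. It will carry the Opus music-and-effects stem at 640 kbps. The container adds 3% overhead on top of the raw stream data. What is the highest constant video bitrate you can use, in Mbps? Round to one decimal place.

1.5 Mbps

Budget: 0.5 GiB = 4295.0 Mb.
Stream payload after overhead: 4295.0 / 1.03 = 4169.9 Mb.
33 min = 1980 s
Total bitrate budget: 4169.9 Mb / 1980 s = 2.106 Mbps.
Audio: 640 kbps = 0.640 Mbps.
Video: 2.106 − 0.640 = 1.466 Mbps.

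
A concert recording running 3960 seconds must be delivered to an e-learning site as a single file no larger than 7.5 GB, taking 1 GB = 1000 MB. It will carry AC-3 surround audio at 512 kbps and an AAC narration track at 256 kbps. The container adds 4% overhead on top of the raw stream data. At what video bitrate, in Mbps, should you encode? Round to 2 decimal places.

Budget: 7.5 GB = 60000.0 Mb.
Stream payload after overhead: 60000.0 / 1.04 = 57692.3 Mb.
Total bitrate budget: 57692.3 Mb / 3960 s = 14.569 Mbps.
Audio total: 512 + 256 = 768 kbps = 0.768 Mbps.
Video: 14.569 − 0.768 = 13.801 Mbps.

13.80 Mbps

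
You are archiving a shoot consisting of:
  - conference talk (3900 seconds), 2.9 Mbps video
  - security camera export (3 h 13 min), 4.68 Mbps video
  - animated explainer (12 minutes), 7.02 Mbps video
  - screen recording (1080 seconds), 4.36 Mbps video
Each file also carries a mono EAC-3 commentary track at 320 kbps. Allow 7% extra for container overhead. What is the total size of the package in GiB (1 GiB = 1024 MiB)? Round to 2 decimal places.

Audio: 320 kbps = 0.320 Mbps.
conference talk: 3.220 Mbps × 3900 s × 1.07 = 13437.1 Mb
security camera export: 5.000 Mbps × 11580 s × 1.07 = 61953.0 Mb
animated explainer: 7.340 Mbps × 720 s × 1.07 = 5654.7 Mb
screen recording: 4.680 Mbps × 1080 s × 1.07 = 5408.2 Mb
Total: 86453.0 Mb = 10806.6 MB.
= 10.06 GiB.

10.06 GiB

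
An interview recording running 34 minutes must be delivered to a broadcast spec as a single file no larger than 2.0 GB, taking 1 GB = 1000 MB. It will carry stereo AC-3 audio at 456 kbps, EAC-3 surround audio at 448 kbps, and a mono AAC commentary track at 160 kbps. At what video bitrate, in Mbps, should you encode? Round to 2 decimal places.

Budget: 2.0 GB = 16000.0 Mb.
34 min = 2040 s
Total bitrate budget: 16000.0 Mb / 2040 s = 7.843 Mbps.
Audio total: 456 + 448 + 160 = 1064 kbps = 1.064 Mbps.
Video: 7.843 − 1.064 = 6.779 Mbps.

6.78 Mbps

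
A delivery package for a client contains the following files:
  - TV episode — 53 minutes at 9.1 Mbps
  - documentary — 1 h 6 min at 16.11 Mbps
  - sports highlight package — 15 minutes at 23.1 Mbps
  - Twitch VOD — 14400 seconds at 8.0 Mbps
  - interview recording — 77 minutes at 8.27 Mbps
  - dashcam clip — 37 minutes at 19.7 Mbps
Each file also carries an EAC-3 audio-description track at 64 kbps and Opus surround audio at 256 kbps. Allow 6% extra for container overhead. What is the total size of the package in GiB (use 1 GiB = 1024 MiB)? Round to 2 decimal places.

39.49 GiB

Audio total: 64 + 256 = 320 kbps = 0.320 Mbps.
TV episode: 9.420 Mbps × 3180 s × 1.06 = 31752.9 Mb
documentary: 16.430 Mbps × 3960 s × 1.06 = 68966.6 Mb
sports highlight package: 23.420 Mbps × 900 s × 1.06 = 22342.7 Mb
Twitch VOD: 8.320 Mbps × 14400 s × 1.06 = 126996.5 Mb
interview recording: 8.590 Mbps × 4620 s × 1.06 = 42066.9 Mb
dashcam clip: 20.020 Mbps × 2220 s × 1.06 = 47111.1 Mb
Total: 339236.7 Mb = 42404.6 MB.
= 39.49 GiB.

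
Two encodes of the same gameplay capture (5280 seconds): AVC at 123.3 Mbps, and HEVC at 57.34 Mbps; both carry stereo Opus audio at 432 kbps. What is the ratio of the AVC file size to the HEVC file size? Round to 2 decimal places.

Audio: 432 kbps = 0.432 Mbps.
AVC: 123.732 Mbps × 5280 s = 653305.0 Mb = 76.055 GiB.
HEVC: 57.772 Mbps × 5280 s = 305036.2 Mb = 35.511 GiB.
Ratio: 76.055 / 35.511 = 2.142.

2.14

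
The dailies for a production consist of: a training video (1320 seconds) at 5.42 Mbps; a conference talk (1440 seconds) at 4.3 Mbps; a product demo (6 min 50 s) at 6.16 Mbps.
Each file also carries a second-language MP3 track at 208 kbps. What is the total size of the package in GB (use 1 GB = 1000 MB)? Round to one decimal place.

2.1 GB

Audio: 208 kbps = 0.208 Mbps.
training video: 5.628 Mbps × 1320 s = 7429.0 Mb
conference talk: 4.508 Mbps × 1440 s = 6491.5 Mb
product demo: 6.368 Mbps × 410 s = 2610.9 Mb
Total: 16531.4 Mb = 2066.4 MB.
= 2.066 GB.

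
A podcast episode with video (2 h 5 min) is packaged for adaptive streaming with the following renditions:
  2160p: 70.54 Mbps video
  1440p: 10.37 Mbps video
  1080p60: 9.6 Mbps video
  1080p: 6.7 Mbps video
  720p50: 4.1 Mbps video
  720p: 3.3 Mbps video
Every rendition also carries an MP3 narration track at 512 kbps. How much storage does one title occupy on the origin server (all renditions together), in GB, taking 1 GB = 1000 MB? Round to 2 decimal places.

100.95 GB

2 h 5 min = 125 min = 7500 s
Audio: 512 kbps = 0.512 Mbps.
Sum of rendition bitrates: (70.54+0.512) + (10.37+0.512) + (9.6+0.512) + (6.7+0.512) + (4.1+0.512) + (3.3+0.512) = 107.682 Mbps.
× 7500 s = 807,615 Mb = 100,952 MB = 101.0 GB.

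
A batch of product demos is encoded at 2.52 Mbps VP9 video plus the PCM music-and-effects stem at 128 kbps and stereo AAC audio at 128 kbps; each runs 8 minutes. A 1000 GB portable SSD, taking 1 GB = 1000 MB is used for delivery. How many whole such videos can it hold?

8 min = 480 s
Audio total: 128 + 128 = 256 kbps = 0.256 Mbps.
Total bitrate: 2.776 Mbps.
Per item: 2.776 Mbps × 480 s = 1,332 Mb = 166.6 MB.
Capacity: 1000 GB = 8,000,000 Mb; 6003.84 items → 6003 complete.

6003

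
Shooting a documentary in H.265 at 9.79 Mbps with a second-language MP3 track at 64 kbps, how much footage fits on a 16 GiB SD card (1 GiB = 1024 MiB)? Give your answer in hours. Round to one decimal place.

Audio: 64 kbps = 0.064 Mbps.
Total bitrate: 9.79 + 0.064 = 9.854 Mbps.
Capacity: 16 GiB = 137,439 Mb.
Recording time: 137,439 / 9.854 = 13,948 s ≈ 3.87 hours.

3.9 hours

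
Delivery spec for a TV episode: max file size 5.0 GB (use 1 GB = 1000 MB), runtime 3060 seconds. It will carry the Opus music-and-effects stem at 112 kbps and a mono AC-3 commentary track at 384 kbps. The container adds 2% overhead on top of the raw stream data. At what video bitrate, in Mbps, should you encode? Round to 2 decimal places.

Budget: 5.0 GB = 40000.0 Mb.
Stream payload after overhead: 40000.0 / 1.02 = 39215.7 Mb.
Total bitrate budget: 39215.7 Mb / 3060 s = 12.816 Mbps.
Audio total: 112 + 384 = 496 kbps = 0.496 Mbps.
Video: 12.816 − 0.496 = 12.320 Mbps.

12.32 Mbps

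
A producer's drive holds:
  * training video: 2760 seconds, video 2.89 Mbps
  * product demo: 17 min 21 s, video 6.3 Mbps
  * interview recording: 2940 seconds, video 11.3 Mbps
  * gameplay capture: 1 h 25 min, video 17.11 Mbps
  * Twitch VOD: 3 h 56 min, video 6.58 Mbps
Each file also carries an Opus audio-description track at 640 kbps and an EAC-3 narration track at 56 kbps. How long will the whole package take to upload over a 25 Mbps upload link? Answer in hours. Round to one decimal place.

2.7 hours

Audio total: 640 + 56 = 696 kbps = 0.696 Mbps.
training video: 3.586 Mbps × 2760 s = 9897.4 Mb
product demo: 6.996 Mbps × 1041 s = 7282.8 Mb
interview recording: 11.996 Mbps × 2940 s = 35268.2 Mb
gameplay capture: 17.806 Mbps × 5100 s = 90810.6 Mb
Twitch VOD: 7.276 Mbps × 14160 s = 103028.2 Mb
Total: 246287.2 Mb = 30785.9 MB.
At 25 Mbps: 246287.2 / 25 = 9851 s ≈ 2.74 hours.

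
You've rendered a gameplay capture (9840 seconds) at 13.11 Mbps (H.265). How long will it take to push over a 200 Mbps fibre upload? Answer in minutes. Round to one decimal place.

File: 13.110 Mbps × 9840 s = 129002.4 Mb.
At 200 Mbps: 129002.4 / 200 = 645.0 s ≈ 10.8 minutes.

10.8 minutes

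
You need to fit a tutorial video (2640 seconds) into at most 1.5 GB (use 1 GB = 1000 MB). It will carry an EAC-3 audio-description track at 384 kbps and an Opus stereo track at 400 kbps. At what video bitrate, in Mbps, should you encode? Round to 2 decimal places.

3.76 Mbps

Budget: 1.5 GB = 12000.0 Mb.
Total bitrate budget: 12000.0 Mb / 2640 s = 4.545 Mbps.
Audio total: 384 + 400 = 784 kbps = 0.784 Mbps.
Video: 4.545 − 0.784 = 3.761 Mbps.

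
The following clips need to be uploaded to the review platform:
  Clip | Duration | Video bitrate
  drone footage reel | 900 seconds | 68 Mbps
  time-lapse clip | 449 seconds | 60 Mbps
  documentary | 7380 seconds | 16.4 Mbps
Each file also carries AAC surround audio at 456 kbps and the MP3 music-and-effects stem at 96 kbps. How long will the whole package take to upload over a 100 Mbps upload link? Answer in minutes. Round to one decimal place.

35.7 minutes

Audio total: 456 + 96 = 552 kbps = 0.552 Mbps.
drone footage reel: 68.552 Mbps × 900 s = 61696.8 Mb
time-lapse clip: 60.552 Mbps × 449 s = 27187.8 Mb
documentary: 16.952 Mbps × 7380 s = 125105.8 Mb
Total: 213990.4 Mb = 26748.8 MB.
At 100 Mbps: 213990.4 / 100 = 2140 s ≈ 35.7 minutes.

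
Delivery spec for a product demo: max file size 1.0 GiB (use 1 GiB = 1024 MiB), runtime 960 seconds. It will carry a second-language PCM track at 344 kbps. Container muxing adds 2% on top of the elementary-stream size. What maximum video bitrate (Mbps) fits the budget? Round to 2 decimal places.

8.43 Mbps

Budget: 1.0 GiB = 8589.9 Mb.
Stream payload after overhead: 8589.9 / 1.02 = 8421.5 Mb.
Total bitrate budget: 8421.5 Mb / 960 s = 8.772 Mbps.
Audio: 344 kbps = 0.344 Mbps.
Video: 8.772 − 0.344 = 8.428 Mbps.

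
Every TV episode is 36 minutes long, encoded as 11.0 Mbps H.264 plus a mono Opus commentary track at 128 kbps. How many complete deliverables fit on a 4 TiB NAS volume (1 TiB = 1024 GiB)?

36 min = 2160 s
Audio: 128 kbps = 0.128 Mbps.
Total bitrate: 11.128 Mbps.
Per item: 11.128 Mbps × 2160 s = 24,036 Mb = 3,005 MB.
Capacity: 4 TiB = 35,184,372 Mb; 1463.79 items → 1463 complete.

1463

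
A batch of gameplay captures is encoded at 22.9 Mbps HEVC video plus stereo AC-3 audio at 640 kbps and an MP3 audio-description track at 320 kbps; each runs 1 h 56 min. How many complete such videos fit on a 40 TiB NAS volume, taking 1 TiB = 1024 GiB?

2118

1 h 56 min = 116 min = 6960 s
Audio total: 640 + 320 = 960 kbps = 0.960 Mbps.
Total bitrate: 23.860 Mbps.
Per item: 23.860 Mbps × 6960 s = 166,066 Mb = 20,758 MB.
Capacity: 40 TiB = 351,843,721 Mb; 2118.70 items → 2118 complete.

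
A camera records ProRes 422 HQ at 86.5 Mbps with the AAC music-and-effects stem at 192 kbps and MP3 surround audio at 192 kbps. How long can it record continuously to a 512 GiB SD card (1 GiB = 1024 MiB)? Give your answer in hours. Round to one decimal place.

Audio total: 192 + 192 = 384 kbps = 0.384 Mbps.
Total bitrate: 86.5 + 0.384 = 86.884 Mbps.
Capacity: 512 GiB = 4,398,047 Mb.
Recording time: 4,398,047 / 86.884 = 50,620 s ≈ 14.1 hours.

14.1 hours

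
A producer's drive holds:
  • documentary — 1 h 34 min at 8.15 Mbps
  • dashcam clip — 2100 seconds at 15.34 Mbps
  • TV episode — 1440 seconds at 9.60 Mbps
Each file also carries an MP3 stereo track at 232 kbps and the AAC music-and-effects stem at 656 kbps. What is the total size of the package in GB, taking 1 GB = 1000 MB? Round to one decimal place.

Audio total: 232 + 656 = 888 kbps = 0.888 Mbps.
documentary: 9.038 Mbps × 5640 s = 50974.3 Mb
dashcam clip: 16.228 Mbps × 2100 s = 34078.8 Mb
TV episode: 10.488 Mbps × 1440 s = 15102.7 Mb
Total: 100155.8 Mb = 12519.5 MB.
= 12.52 GB.

12.5 GB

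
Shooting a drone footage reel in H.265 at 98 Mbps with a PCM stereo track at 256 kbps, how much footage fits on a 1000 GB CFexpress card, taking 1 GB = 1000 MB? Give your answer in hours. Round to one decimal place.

22.6 hours

Audio: 256 kbps = 0.256 Mbps.
Total bitrate: 98 + 0.256 = 98.256 Mbps.
Capacity: 1000 GB = 8,000,000 Mb.
Recording time: 8,000,000 / 98.256 = 81,420 s ≈ 22.6 hours.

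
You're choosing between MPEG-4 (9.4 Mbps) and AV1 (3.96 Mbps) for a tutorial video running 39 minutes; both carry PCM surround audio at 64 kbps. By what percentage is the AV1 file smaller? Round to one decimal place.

39 min = 2340 s
Audio: 64 kbps = 0.064 Mbps.
MPEG-4: 9.464 Mbps × 2340 s = 22145.8 Mb = 2.578 GiB.
AV1: 4.024 Mbps × 2340 s = 9416.2 Mb = 1.096 GiB.
Reduction: (1 − 1.096/2.578) × 100 = 57.48%.

57.5%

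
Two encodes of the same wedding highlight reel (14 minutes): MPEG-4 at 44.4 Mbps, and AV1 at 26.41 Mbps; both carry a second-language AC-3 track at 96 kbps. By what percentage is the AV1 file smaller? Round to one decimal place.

14 min = 840 s
Audio: 96 kbps = 0.096 Mbps.
MPEG-4: 44.496 Mbps × 840 s = 37376.6 Mb = 4.351 GiB.
AV1: 26.506 Mbps × 840 s = 22265.0 Mb = 2.592 GiB.
Reduction: (1 − 2.592/4.351) × 100 = 40.43%.

40.4%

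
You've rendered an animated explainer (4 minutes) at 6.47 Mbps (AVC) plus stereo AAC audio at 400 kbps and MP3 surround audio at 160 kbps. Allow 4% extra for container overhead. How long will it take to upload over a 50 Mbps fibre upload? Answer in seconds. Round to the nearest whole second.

4 min = 240 s
Audio total: 400 + 160 = 560 kbps = 0.560 Mbps.
Total bitrate: 7.030 Mbps.
File: 7.030 Mbps × 240 s = 1687.2 Mb.
With 4% container overhead: ×1.04. → 1754.7 Mb.
At 50 Mbps: 1754.7 / 50 = 35.1 s ≈ 35.1 seconds.

35 seconds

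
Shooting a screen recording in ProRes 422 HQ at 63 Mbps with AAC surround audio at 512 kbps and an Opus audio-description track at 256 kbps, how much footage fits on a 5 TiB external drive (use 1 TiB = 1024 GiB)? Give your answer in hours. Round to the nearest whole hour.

Audio total: 512 + 256 = 768 kbps = 0.768 Mbps.
Total bitrate: 63 + 0.768 = 63.768 Mbps.
Capacity: 5 TiB = 43,980,465 Mb.
Recording time: 43,980,465 / 63.768 = 689,695 s ≈ 192 hours.

192 hours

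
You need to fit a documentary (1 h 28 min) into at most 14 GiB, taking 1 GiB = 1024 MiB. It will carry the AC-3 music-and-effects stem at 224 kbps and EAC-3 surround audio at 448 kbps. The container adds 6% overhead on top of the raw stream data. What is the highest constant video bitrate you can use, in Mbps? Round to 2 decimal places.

Budget: 14 GiB = 120259.1 Mb.
Stream payload after overhead: 120259.1 / 1.06 = 113452.0 Mb.
1 h 28 min = 88 min = 5280 s
Total bitrate budget: 113452.0 Mb / 5280 s = 21.487 Mbps.
Audio total: 224 + 448 = 672 kbps = 0.672 Mbps.
Video: 21.487 − 0.672 = 20.815 Mbps.

20.82 Mbps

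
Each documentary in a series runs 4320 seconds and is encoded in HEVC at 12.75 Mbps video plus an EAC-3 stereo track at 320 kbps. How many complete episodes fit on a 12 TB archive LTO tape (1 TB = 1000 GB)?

1700

Audio: 320 kbps = 0.320 Mbps.
Total bitrate: 13.070 Mbps.
Per item: 13.070 Mbps × 4320 s = 56,462 Mb = 7,058 MB.
Capacity: 12 TB = 96,000,000 Mb; 1700.25 items → 1700 complete.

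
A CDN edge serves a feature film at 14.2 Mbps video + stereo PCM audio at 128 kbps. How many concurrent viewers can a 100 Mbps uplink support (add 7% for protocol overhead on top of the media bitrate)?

Audio: 128 kbps = 0.128 Mbps.
Per-viewer media rate: 14.328 Mbps.
On the wire with 7% overhead: 15.331 Mbps.
100 Mbps = 100.0 Mbps; 100.0 / 15.331 = 6.52 → 6 viewers.

6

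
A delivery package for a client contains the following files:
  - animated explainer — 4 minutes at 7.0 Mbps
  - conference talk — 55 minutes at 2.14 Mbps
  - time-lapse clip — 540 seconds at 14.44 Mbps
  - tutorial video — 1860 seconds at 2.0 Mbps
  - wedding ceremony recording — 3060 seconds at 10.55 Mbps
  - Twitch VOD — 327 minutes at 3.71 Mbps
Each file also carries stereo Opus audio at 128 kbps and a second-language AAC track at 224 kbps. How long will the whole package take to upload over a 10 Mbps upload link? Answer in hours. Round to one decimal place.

3.8 hours

Audio total: 128 + 224 = 352 kbps = 0.352 Mbps.
animated explainer: 7.352 Mbps × 240 s = 1764.5 Mb
conference talk: 2.492 Mbps × 3300 s = 8223.6 Mb
time-lapse clip: 14.792 Mbps × 540 s = 7987.7 Mb
tutorial video: 2.352 Mbps × 1860 s = 4374.7 Mb
wedding ceremony recording: 10.902 Mbps × 3060 s = 33360.1 Mb
Twitch VOD: 4.062 Mbps × 19620 s = 79696.4 Mb
Total: 135407.0 Mb = 16925.9 MB.
At 10 Mbps: 135407.0 / 10 = 13541 s ≈ 3.76 hours.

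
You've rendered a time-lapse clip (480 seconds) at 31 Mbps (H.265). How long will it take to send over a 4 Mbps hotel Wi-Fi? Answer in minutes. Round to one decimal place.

62.0 minutes

File: 31.000 Mbps × 480 s = 14880.0 Mb.
At 4 Mbps: 14880.0 / 4 = 3720.0 s ≈ 62 minutes.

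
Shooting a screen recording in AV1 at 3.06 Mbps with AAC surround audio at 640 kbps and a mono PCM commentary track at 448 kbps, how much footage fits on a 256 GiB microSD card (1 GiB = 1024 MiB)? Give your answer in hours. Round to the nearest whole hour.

Audio total: 640 + 448 = 1088 kbps = 1.088 Mbps.
Total bitrate: 3.06 + 1.088 = 4.148 Mbps.
Capacity: 256 GiB = 2,199,023 Mb.
Recording time: 2,199,023 / 4.148 = 530,141 s ≈ 147 hours.

147 hours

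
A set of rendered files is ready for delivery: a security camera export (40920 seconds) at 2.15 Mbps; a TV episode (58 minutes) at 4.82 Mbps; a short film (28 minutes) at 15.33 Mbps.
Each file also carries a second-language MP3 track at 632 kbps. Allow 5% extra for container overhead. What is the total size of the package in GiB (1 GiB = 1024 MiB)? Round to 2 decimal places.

Audio: 632 kbps = 0.632 Mbps.
security camera export: 2.782 Mbps × 40920 s × 1.05 = 119531.4 Mb
TV episode: 5.452 Mbps × 3480 s × 1.05 = 19921.6 Mb
short film: 15.962 Mbps × 1680 s × 1.05 = 28157.0 Mb
Total: 167610.0 Mb = 20951.2 MB.
= 19.51 GiB.

19.51 GiB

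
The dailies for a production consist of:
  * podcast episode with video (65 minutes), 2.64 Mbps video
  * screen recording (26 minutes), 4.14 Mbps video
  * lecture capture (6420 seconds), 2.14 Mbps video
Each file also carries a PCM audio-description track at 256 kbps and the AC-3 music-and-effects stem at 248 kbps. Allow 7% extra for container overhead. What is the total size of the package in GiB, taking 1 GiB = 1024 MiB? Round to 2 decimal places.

Audio total: 256 + 248 = 504 kbps = 0.504 Mbps.
podcast episode with video: 3.144 Mbps × 3900 s × 1.07 = 13119.9 Mb
screen recording: 4.644 Mbps × 1560 s × 1.07 = 7751.8 Mb
lecture capture: 2.644 Mbps × 6420 s × 1.07 = 18162.7 Mb
Total: 39034.4 Mb = 4879.3 MB.
= 4.544 GiB.

4.54 GiB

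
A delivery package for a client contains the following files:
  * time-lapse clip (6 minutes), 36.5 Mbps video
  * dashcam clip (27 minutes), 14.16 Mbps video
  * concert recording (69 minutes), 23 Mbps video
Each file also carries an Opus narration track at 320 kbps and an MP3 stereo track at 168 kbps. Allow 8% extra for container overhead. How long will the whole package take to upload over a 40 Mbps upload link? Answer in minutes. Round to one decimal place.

Audio total: 320 + 168 = 488 kbps = 0.488 Mbps.
time-lapse clip: 36.988 Mbps × 360 s × 1.08 = 14380.9 Mb
dashcam clip: 14.648 Mbps × 1620 s × 1.08 = 25628.1 Mb
concert recording: 23.488 Mbps × 4140 s × 1.08 = 105019.5 Mb
Total: 145028.6 Mb = 18128.6 MB.
At 40 Mbps: 145028.6 / 40 = 3626 s ≈ 60.4 minutes.

60.4 minutes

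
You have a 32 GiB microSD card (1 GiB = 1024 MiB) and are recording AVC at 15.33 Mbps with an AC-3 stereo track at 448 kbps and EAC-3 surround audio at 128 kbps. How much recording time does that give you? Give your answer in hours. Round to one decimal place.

Audio total: 448 + 128 = 576 kbps = 0.576 Mbps.
Total bitrate: 15.33 + 0.576 = 15.906 Mbps.
Capacity: 32 GiB = 274,878 Mb.
Recording time: 274,878 / 15.906 = 17,281 s ≈ 4.80 hours.

4.8 hours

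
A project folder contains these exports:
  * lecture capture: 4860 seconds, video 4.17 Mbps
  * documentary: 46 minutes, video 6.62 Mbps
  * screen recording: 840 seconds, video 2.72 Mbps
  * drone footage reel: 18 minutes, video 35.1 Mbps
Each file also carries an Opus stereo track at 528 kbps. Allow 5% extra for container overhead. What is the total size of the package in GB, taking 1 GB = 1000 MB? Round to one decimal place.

11.0 GB

Audio: 528 kbps = 0.528 Mbps.
lecture capture: 4.698 Mbps × 4860 s × 1.05 = 23973.9 Mb
documentary: 7.148 Mbps × 2760 s × 1.05 = 20714.9 Mb
screen recording: 3.248 Mbps × 840 s × 1.05 = 2864.7 Mb
drone footage reel: 35.628 Mbps × 1080 s × 1.05 = 40402.2 Mb
Total: 87955.7 Mb = 10994.5 MB.
= 10.99 GB.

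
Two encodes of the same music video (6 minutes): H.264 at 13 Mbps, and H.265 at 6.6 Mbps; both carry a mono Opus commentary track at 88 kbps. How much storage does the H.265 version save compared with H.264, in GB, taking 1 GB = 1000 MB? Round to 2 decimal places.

0.29 GB

6 min = 360 s
Audio: 88 kbps = 0.088 Mbps.
H.264: 13.088 Mbps × 360 s = 4711.7 Mb = 0.589 GB.
H.265: 6.688 Mbps × 360 s = 2407.7 Mb = 0.301 GB.
Saving: 0.589 − 0.301 = 0.288 GB.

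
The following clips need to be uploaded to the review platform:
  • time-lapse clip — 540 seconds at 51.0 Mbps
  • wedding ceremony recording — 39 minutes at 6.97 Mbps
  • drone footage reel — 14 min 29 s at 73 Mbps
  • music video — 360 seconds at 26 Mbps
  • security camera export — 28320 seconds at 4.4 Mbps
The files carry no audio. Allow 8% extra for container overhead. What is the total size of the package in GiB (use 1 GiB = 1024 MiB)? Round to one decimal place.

time-lapse clip: 51.000 Mbps × 540 s × 1.08 = 29743.2 Mb
wedding ceremony recording: 6.970 Mbps × 2340 s × 1.08 = 17614.6 Mb
drone footage reel: 73.000 Mbps × 869 s × 1.08 = 68512.0 Mb
music video: 26.000 Mbps × 360 s × 1.08 = 10108.8 Mb
security camera export: 4.400 Mbps × 28320 s × 1.08 = 134576.6 Mb
Total: 260555.2 Mb = 32569.4 MB.
= 30.33 GiB.

30.3 GiB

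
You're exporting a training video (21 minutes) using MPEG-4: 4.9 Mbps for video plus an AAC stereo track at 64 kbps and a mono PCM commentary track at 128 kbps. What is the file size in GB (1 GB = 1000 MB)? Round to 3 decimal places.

0.802 GB

21 min = 1260 s
Audio total: 64 + 128 = 192 kbps = 0.192 Mbps.
Total bitrate: 4.9 + 0.192 = 5.092 Mbps.
Stream data: 5.092 Mbps × 1260 s = 6415.9 Mb.
6,416 Mb ÷ 8 = 802.0 MB → 0.802 GB.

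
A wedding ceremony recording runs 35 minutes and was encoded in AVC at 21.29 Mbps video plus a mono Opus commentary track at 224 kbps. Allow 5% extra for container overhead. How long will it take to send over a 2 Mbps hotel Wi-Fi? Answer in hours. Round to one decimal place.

6.6 hours

35 min = 2100 s
Audio: 224 kbps = 0.224 Mbps.
Total bitrate: 21.514 Mbps.
File: 21.514 Mbps × 2100 s = 45179.4 Mb.
With 5% container overhead: ×1.05. → 47438.4 Mb.
At 2 Mbps: 47438.4 / 2 = 23719.2 s ≈ 6.59 hours.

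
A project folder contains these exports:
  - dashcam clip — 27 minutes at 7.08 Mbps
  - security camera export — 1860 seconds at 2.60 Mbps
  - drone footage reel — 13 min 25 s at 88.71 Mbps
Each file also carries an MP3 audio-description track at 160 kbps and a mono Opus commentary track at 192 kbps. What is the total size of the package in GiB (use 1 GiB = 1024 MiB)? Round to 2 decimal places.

Audio total: 160 + 192 = 352 kbps = 0.352 Mbps.
dashcam clip: 7.432 Mbps × 1620 s = 12039.8 Mb
security camera export: 2.952 Mbps × 1860 s = 5490.7 Mb
drone footage reel: 89.062 Mbps × 805 s = 71694.9 Mb
Total: 89225.5 Mb = 11153.2 MB.
= 10.39 GiB.

10.39 GiB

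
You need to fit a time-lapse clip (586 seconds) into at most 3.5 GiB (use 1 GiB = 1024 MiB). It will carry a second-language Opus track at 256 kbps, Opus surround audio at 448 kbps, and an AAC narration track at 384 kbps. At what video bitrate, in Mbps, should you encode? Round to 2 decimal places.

50.22 Mbps

Budget: 3.5 GiB = 30064.8 Mb.
Total bitrate budget: 30064.8 Mb / 586 s = 51.305 Mbps.
Audio total: 256 + 448 + 384 = 1088 kbps = 1.088 Mbps.
Video: 51.305 − 1.088 = 50.217 Mbps.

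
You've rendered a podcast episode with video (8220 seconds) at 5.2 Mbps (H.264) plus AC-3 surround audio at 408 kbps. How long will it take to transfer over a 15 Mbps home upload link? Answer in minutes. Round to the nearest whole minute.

Audio: 408 kbps = 0.408 Mbps.
Total bitrate: 5.608 Mbps.
File: 5.608 Mbps × 8220 s = 46097.8 Mb.
At 15 Mbps: 46097.8 / 15 = 3073.2 s ≈ 51.2 minutes.

51 minutes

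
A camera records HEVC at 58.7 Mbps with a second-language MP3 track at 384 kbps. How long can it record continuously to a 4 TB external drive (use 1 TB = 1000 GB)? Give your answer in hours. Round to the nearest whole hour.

150 hours

Audio: 384 kbps = 0.384 Mbps.
Total bitrate: 58.7 + 0.384 = 59.084 Mbps.
Capacity: 4 TB = 32,000,000 Mb.
Recording time: 32,000,000 / 59.084 = 541,602 s ≈ 150 hours.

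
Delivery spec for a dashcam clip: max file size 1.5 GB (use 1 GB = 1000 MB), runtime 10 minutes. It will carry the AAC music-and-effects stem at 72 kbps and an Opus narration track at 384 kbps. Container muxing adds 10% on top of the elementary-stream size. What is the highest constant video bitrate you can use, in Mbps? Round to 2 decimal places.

17.73 Mbps

Budget: 1.5 GB = 12000.0 Mb.
Stream payload after overhead: 12000.0 / 1.10 = 10909.1 Mb.
10 min = 600 s
Total bitrate budget: 10909.1 Mb / 600 s = 18.182 Mbps.
Audio total: 72 + 384 = 456 kbps = 0.456 Mbps.
Video: 18.182 − 0.456 = 17.726 Mbps.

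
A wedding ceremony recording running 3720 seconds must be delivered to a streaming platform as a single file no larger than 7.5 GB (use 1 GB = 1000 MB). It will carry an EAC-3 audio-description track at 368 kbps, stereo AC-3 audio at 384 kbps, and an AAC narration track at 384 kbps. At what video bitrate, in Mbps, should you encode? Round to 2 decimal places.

14.99 Mbps

Budget: 7.5 GB = 60000.0 Mb.
Total bitrate budget: 60000.0 Mb / 3720 s = 16.129 Mbps.
Audio total: 368 + 384 + 384 = 1136 kbps = 1.136 Mbps.
Video: 16.129 − 1.136 = 14.993 Mbps.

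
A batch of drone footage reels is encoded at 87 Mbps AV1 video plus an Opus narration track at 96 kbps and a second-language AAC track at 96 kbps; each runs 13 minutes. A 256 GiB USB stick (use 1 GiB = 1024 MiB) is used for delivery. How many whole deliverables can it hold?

32

13 min = 780 s
Audio total: 96 + 96 = 192 kbps = 0.192 Mbps.
Total bitrate: 87.192 Mbps.
Per item: 87.192 Mbps × 780 s = 68,010 Mb = 8,501 MB.
Capacity: 256 GiB = 2,199,023 Mb; 32.33 items → 32 complete.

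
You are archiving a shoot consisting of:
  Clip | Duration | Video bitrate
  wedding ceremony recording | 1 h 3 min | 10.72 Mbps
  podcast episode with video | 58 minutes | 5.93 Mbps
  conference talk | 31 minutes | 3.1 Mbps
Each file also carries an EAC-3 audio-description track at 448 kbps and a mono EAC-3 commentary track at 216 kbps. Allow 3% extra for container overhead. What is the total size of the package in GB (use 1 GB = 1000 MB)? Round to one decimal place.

9.4 GB

Audio total: 448 + 216 = 664 kbps = 0.664 Mbps.
wedding ceremony recording: 11.384 Mbps × 3780 s × 1.03 = 44322.5 Mb
podcast episode with video: 6.594 Mbps × 3480 s × 1.03 = 23635.5 Mb
conference talk: 3.764 Mbps × 1860 s × 1.03 = 7211.1 Mb
Total: 75169.1 Mb = 9396.1 MB.
= 9.396 GB.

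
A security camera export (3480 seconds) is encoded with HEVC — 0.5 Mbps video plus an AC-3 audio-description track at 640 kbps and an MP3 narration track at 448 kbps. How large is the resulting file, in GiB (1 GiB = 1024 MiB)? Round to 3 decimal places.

0.643 GiB

Audio total: 640 + 448 = 1088 kbps = 1.088 Mbps.
Total bitrate: 0.5 + 1.088 = 1.588 Mbps.
Stream data: 1.588 Mbps × 3480 s = 5526.2 Mb.
5,526 Mb = 690,780,000 bytes ÷ 1,073,741,824 = 0.6433 GiB.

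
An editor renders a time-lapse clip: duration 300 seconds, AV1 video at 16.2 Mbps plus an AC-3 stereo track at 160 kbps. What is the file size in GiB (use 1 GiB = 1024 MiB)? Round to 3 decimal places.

Audio: 160 kbps = 0.160 Mbps.
Total bitrate: 16.2 + 0.160 = 16.360 Mbps.
Stream data: 16.360 Mbps × 300 s = 4908.0 Mb.
4,908 Mb = 613,500,000 bytes ÷ 1,073,741,824 = 0.5714 GiB.

0.571 GiB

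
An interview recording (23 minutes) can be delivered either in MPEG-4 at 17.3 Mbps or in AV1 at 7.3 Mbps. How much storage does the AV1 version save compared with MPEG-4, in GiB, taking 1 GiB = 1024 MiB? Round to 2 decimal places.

23 min = 1380 s
MPEG-4: 17.300 Mbps × 1380 s = 23874.0 Mb = 2.779 GiB.
AV1: 7.300 Mbps × 1380 s = 10074.0 Mb = 1.173 GiB.
Saving: 2.779 − 1.173 = 1.607 GiB.

1.61 GiB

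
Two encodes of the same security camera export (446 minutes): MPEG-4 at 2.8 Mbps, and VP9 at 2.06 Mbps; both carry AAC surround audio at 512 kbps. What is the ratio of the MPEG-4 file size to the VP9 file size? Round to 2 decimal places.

1.29

446 min = 26760 s
Audio: 512 kbps = 0.512 Mbps.
MPEG-4: 3.312 Mbps × 26760 s = 88629.1 Mb = 10.318 GiB.
VP9: 2.572 Mbps × 26760 s = 68826.7 Mb = 8.012 GiB.
Ratio: 10.318 / 8.012 = 1.288.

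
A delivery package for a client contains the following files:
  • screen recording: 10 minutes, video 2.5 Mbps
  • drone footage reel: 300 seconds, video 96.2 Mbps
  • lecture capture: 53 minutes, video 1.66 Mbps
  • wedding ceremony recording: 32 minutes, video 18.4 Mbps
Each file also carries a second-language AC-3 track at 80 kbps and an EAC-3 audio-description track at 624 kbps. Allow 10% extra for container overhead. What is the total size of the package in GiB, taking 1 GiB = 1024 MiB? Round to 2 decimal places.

9.63 GiB

Audio total: 80 + 624 = 704 kbps = 0.704 Mbps.
screen recording: 3.204 Mbps × 600 s × 1.10 = 2114.6 Mb
drone footage reel: 96.904 Mbps × 300 s × 1.10 = 31978.3 Mb
lecture capture: 2.364 Mbps × 3180 s × 1.10 = 8269.3 Mb
wedding ceremony recording: 19.104 Mbps × 1920 s × 1.10 = 40347.6 Mb
Total: 82709.9 Mb = 10338.7 MB.
= 9.629 GiB.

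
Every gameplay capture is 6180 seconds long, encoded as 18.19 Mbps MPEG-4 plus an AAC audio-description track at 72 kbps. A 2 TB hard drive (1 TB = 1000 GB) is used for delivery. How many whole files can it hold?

Audio: 72 kbps = 0.072 Mbps.
Total bitrate: 18.262 Mbps.
Per item: 18.262 Mbps × 6180 s = 112,859 Mb = 14,107 MB.
Capacity: 2 TB = 16,000,000 Mb; 141.77 items → 141 complete.

141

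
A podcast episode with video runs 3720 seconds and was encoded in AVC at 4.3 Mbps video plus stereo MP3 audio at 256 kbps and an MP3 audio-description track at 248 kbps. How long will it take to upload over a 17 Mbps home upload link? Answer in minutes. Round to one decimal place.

Audio total: 256 + 248 = 504 kbps = 0.504 Mbps.
Total bitrate: 4.804 Mbps.
File: 4.804 Mbps × 3720 s = 17870.9 Mb.
At 17 Mbps: 17870.9 / 17 = 1051.2 s ≈ 17.5 minutes.

17.5 minutes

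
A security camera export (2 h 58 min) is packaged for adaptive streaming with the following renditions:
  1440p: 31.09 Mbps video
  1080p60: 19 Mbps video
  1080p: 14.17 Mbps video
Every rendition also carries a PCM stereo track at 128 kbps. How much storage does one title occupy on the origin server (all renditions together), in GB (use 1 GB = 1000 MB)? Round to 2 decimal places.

2 h 58 min = 178 min = 10680 s
Audio: 128 kbps = 0.128 Mbps.
Sum of rendition bitrates: (31.09+0.128) + (19+0.128) + (14.17+0.128) = 64.644 Mbps.
× 10680 s = 690,398 Mb = 86,300 MB = 86.30 GB.

86.30 GB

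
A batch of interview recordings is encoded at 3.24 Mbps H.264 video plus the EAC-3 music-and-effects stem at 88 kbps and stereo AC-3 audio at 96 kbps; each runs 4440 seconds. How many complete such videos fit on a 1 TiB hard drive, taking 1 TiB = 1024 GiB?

578

Audio total: 88 + 96 = 184 kbps = 0.184 Mbps.
Total bitrate: 3.424 Mbps.
Per item: 3.424 Mbps × 4440 s = 15,203 Mb = 1,900 MB.
Capacity: 1 TiB = 8,796,093 Mb; 578.59 items → 578 complete.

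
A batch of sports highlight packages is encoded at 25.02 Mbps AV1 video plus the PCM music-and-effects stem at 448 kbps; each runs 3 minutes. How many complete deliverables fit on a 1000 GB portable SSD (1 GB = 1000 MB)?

1745

3 min = 180 s
Audio: 448 kbps = 0.448 Mbps.
Total bitrate: 25.468 Mbps.
Per item: 25.468 Mbps × 180 s = 4,584 Mb = 573.0 MB.
Capacity: 1000 GB = 8,000,000 Mb; 1745.11 items → 1745 complete.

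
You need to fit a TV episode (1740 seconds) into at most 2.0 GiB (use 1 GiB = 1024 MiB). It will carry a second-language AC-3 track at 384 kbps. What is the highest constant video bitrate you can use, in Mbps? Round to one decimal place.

9.5 Mbps

Budget: 2.0 GiB = 17179.9 Mb.
Total bitrate budget: 17179.9 Mb / 1740 s = 9.873 Mbps.
Audio: 384 kbps = 0.384 Mbps.
Video: 9.873 − 0.384 = 9.489 Mbps.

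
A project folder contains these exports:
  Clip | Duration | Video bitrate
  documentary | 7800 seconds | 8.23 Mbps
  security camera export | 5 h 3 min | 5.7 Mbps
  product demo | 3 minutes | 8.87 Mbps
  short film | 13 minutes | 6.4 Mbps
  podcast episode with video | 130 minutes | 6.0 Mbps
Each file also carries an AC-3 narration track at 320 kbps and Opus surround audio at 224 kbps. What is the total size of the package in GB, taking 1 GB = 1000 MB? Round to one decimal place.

Audio total: 320 + 224 = 544 kbps = 0.544 Mbps.
documentary: 8.774 Mbps × 7800 s = 68437.2 Mb
security camera export: 6.244 Mbps × 18180 s = 113515.9 Mb
product demo: 9.414 Mbps × 180 s = 1694.5 Mb
short film: 6.944 Mbps × 780 s = 5416.3 Mb
podcast episode with video: 6.544 Mbps × 7800 s = 51043.2 Mb
Total: 240107.2 Mb = 30013.4 MB.
= 30.01 GB.

30.0 GB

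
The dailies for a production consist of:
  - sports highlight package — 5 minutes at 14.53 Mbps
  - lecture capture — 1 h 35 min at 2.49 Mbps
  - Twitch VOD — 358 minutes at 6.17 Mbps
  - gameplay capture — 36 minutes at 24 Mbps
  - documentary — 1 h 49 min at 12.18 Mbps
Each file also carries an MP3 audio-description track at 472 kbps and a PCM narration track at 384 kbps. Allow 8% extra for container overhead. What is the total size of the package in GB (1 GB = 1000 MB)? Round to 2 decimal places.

Audio total: 472 + 384 = 856 kbps = 0.856 Mbps.
sports highlight package: 15.386 Mbps × 300 s × 1.08 = 4985.1 Mb
lecture capture: 3.346 Mbps × 5700 s × 1.08 = 20598.0 Mb
Twitch VOD: 7.026 Mbps × 21480 s × 1.08 = 162992.0 Mb
gameplay capture: 24.856 Mbps × 2160 s × 1.08 = 57984.1 Mb
documentary: 13.036 Mbps × 6540 s × 1.08 = 92075.9 Mb
Total: 338635.0 Mb = 42329.4 MB.
= 42.33 GB.

42.33 GB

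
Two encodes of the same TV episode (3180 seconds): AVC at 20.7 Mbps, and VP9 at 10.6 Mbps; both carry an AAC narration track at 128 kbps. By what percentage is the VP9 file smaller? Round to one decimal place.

48.5%

Audio: 128 kbps = 0.128 Mbps.
AVC: 20.828 Mbps × 3180 s = 66233.0 Mb = 7.711 GiB.
VP9: 10.728 Mbps × 3180 s = 34115.0 Mb = 3.972 GiB.
Reduction: (1 − 3.972/7.711) × 100 = 48.49%.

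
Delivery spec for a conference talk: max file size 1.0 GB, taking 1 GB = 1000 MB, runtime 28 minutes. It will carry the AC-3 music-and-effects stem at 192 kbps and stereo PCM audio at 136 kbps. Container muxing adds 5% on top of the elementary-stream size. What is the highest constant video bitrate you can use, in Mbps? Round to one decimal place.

Budget: 1.0 GB = 8000.0 Mb.
Stream payload after overhead: 8000.0 / 1.05 = 7619.0 Mb.
28 min = 1680 s
Total bitrate budget: 7619.0 Mb / 1680 s = 4.535 Mbps.
Audio total: 192 + 136 = 328 kbps = 0.328 Mbps.
Video: 4.535 − 0.328 = 4.207 Mbps.

4.2 Mbps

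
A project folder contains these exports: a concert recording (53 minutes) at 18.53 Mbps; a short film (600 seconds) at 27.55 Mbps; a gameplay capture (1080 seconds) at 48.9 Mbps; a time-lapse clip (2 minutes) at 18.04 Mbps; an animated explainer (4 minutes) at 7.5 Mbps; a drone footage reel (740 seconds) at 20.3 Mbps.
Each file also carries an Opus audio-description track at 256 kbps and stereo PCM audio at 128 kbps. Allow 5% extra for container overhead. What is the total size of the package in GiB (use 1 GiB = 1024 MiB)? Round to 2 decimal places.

Audio total: 256 + 128 = 384 kbps = 0.384 Mbps.
concert recording: 18.914 Mbps × 3180 s × 1.05 = 63153.8 Mb
short film: 27.934 Mbps × 600 s × 1.05 = 17598.4 Mb
gameplay capture: 49.284 Mbps × 1080 s × 1.05 = 55888.1 Mb
time-lapse clip: 18.424 Mbps × 120 s × 1.05 = 2321.4 Mb
animated explainer: 7.884 Mbps × 240 s × 1.05 = 1986.8 Mb
drone footage reel: 20.684 Mbps × 740 s × 1.05 = 16071.5 Mb
Total: 157020.0 Mb = 19627.5 MB.
= 18.28 GiB.

18.28 GiB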